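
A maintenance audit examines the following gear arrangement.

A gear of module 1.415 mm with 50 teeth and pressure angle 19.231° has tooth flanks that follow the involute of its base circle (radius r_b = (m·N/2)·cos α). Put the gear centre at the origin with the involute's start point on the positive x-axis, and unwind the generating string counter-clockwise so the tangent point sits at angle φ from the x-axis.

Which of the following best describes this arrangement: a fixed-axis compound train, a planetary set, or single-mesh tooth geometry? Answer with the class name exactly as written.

class = single-mesh tooth geometry [base-circle involute, m = 1.415, 50T]
classification: single-mesh tooth geometry

single-mesh tooth geometry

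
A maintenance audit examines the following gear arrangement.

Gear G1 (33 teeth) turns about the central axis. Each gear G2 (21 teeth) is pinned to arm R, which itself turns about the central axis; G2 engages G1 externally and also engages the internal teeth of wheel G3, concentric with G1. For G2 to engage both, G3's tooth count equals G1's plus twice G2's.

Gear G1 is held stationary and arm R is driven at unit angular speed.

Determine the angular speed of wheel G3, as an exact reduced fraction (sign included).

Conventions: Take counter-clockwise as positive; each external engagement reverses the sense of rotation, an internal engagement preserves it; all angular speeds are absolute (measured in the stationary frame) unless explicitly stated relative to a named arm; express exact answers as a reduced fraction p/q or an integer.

36/25

topology: planetary set — G1 33T / G2 21T / G3 75T, arm = carrier (Willis)
ring teeth: 33 + 2·21 = 75
33(ω_sun−ω_arm) = −75(ω_ring−ω_arm),  ω_sun = 0, ω_arm = 1
ω_ring = 1 − (33/75)(0−1) = 36/25
exact speed ratio = 36/25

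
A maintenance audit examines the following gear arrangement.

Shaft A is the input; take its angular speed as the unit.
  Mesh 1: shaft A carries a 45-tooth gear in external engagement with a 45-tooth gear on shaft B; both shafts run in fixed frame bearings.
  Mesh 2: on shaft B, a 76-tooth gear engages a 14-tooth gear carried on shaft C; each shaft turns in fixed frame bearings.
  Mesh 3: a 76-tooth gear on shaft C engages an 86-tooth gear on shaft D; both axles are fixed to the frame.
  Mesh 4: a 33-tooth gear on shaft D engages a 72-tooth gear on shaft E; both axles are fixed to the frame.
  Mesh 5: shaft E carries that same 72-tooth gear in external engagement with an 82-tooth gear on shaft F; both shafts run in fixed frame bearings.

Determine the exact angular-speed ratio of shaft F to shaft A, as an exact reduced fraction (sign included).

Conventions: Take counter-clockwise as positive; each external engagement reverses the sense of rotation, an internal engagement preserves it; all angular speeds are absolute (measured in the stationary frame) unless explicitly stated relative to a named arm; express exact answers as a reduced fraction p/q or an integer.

class = fixed-axis compound train [5 meshes; 5 ratios multiply, 5 sense flips]
mesh 1 [45T→45T]: running ratio 1, sense −
mesh 2 [76T→14T]: running ratio 38/7, sense +
mesh 3 [76T→86T]: running ratio 1444/301, sense −
mesh 4 [33T→72T]: running ratio 3971/1806, sense +
mesh 5 [72T→82T]: running ratio 23826/12341, sense −
ω_out/ω_in = -23826/12341

-23826/12341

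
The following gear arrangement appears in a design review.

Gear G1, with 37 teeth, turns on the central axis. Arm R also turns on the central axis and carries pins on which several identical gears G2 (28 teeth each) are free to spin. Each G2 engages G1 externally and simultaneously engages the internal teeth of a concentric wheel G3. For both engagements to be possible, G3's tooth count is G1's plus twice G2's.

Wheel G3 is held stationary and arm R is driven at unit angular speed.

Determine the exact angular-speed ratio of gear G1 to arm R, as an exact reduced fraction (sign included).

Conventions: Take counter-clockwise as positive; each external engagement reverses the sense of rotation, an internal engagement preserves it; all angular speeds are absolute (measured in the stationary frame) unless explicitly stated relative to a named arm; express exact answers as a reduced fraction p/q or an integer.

130/37

topology: planetary set — G1 37T / G2 28T / G3 93T, arm = carrier (Willis)
ring teeth: 37 + 2·28 = 93
37(ω_sun−ω_arm) = −93(ω_ring−ω_arm),  ω_ring = 0, ω_arm = 1
ω_sun = 1 − (93/37)(0−1) = 130/37
ω_out/ω_in = 130/37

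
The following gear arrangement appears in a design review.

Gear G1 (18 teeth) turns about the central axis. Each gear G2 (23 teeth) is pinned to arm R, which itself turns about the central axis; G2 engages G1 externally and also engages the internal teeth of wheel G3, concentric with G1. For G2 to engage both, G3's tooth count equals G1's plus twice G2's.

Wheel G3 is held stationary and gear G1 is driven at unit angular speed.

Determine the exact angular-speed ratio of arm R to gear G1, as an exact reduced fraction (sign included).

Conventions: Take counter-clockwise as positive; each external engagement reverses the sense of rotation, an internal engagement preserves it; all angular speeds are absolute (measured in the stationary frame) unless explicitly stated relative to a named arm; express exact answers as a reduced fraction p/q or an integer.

9/41

planetary set (18T centre, 23T on arm, 64T internal) — Willis relation
ring teeth: 18 + 2·23 = 64
18(ω_sun−ω_arm) = −64(ω_ring−ω_arm),  ω_ring = 0, ω_sun = 1
18(1−ω_arm) = −64(0−ω_arm)  ⇒  82·ω_arm = 18  ⇒  ω_arm = 9/41
ω_out/ω_in = 9/41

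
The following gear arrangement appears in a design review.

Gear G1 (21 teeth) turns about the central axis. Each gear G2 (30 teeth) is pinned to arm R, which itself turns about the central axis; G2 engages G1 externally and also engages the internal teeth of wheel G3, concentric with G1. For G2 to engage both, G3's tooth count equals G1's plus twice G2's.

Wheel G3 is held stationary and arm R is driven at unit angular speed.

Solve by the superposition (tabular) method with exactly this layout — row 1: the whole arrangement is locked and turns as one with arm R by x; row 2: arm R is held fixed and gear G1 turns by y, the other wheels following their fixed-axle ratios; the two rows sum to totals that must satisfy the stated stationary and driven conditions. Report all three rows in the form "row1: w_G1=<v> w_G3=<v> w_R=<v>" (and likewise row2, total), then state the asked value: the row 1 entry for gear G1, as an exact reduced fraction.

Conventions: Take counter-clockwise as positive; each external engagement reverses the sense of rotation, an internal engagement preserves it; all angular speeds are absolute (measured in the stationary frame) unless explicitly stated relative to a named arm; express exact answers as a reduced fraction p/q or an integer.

topology: planetary set — G1 21T / G2 30T / G3 81T, arm = carrier (Willis)
row 1 (train locked, turned with arm): all members turn x
row 2: sun turns y, ring = −(21/81)·y, arm 0
boundary: total ω_ring = x − (21/81)·y = 0 and total ω_arm = x = 1  ⇒  y = 27/7, x = 1
row 2 ring = −(21/81)·27/7 = -1
totals (row 1 + row 2): sun 1 + 27/7 = 34/7, ring 1 + (-1) = 0, arm 1 + 0 = 1
asked cell (row1, sun) = 1

row1: w_G1=1 w_G3=1 w_R=1
row2: w_G1=27/7 w_G3=-1 w_R=0
total: w_G1=34/7 w_G3=0 w_R=1
asked value: 1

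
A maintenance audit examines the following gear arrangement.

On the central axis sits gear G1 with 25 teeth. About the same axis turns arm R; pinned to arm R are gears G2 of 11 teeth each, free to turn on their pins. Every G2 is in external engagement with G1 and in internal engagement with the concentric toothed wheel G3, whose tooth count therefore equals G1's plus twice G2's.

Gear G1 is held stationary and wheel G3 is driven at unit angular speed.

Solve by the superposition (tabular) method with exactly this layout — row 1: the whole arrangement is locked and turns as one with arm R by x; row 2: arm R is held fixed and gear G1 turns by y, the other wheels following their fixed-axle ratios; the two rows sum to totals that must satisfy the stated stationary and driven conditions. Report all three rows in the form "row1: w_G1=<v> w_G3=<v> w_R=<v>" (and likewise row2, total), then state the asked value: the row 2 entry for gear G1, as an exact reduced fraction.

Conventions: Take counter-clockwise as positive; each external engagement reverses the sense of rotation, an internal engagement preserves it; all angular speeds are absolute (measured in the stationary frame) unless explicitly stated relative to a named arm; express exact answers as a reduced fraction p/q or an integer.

row1: w_G1=47/72 w_G3=47/72 w_R=47/72
row2: w_G1=-47/72 w_G3=25/72 w_R=0
total: w_G1=0 w_G3=1 w_R=47/72
asked value: -47/72

topology: planetary set — G1 25T / G2 11T / G3 47T, arm = carrier (Willis)
row 1: whole set turns with the arm by x
row 2: sun turns y, ring = −(25/47)·y, arm 0
boundary: total ω_sun = x + y = 0 and total ω_ring = x − (25/47)·y = 1  ⇒  y = -47/72, x = 47/72
row 2 ring = −(25/47)·(-47/72) = 25/72
totals (row 1 + row 2): sun 47/72 + (-47/72) = 0, ring 47/72 + 25/72 = 1, arm 47/72 + 0 = 47/72
asked cell (row2, sun) = -47/72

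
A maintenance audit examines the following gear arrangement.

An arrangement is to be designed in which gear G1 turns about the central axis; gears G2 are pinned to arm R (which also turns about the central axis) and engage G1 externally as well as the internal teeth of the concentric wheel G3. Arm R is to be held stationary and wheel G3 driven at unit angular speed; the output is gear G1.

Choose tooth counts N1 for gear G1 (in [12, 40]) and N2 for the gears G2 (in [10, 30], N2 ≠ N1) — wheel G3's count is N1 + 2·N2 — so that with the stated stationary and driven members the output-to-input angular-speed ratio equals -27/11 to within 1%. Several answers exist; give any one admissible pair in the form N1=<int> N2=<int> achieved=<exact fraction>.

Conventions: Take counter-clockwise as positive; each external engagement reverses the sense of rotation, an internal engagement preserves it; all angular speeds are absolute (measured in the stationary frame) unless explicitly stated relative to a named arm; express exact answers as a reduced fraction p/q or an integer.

topology: planetary set — design target -27/11, arm = carrier (Willis)
Willis with ω_arm = 0: ω_sun/ω_ring = −N3/N1; set equal to -27/11  ⇒  N3/N1 = −(-27/11) = 27/11
N3 = N1 + 2·N2  ⇒  N2/N1 = (N3/N1 − 1)/2 = (27/11 − 1)/2 = 8/11
smallest multiple with N1 ≥ 12 and N2 ≥ 10: k = 2  ⇒  N1 = 2·11 = 22, N2 = 2·8 = 16 (N1 ≤ 40, N2 ≤ 30, N2 ≠ N1 ✓), N3 = 22 + 2·16 = 54
check: −N3/N1 with N1 = 22, N3 = 54 gives -27/11; |achieved − target| = 0 ≤ 27/1100 ✓

N1=22 N2=16 achieved=-27/11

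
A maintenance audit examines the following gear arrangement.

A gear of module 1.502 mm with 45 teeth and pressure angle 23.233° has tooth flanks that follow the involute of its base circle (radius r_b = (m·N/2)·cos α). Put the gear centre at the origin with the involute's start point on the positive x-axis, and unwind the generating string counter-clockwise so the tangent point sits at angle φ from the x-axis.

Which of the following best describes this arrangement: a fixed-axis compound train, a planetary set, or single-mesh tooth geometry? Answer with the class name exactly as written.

single-mesh tooth geometry

recognized (one wheel, involute flank): single-mesh tooth geometry, m = 1.502, N = 45
classification: single-mesh tooth geometry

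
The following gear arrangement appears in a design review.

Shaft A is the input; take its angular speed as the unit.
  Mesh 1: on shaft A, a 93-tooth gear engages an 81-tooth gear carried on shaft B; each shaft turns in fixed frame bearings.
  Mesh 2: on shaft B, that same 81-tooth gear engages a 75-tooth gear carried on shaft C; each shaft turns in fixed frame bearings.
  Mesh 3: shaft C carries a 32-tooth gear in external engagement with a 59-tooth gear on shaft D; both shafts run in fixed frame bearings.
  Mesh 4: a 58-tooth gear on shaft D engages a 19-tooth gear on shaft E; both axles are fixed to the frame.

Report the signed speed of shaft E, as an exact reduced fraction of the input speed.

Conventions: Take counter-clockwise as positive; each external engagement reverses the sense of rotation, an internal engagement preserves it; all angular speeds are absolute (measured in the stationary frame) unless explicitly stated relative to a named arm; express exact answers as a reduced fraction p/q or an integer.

4-mesh fixed-axis compound train (all bearings frame-fixed)
mesh 1 [93T→81T]: |ω|/ω_in = 1×93/81 = 31/27, sense flips to −
mesh 2 [81T→75T]: |ω|/ω_in = (31/27)×81/75 = 31/25, sense flips to +
mesh 3 [32T→59T]: |ω|/ω_in = (31/25)×32/59 = 992/1475, sense flips to −
mesh 4 [58T→19T]: |ω|/ω_in = (992/1475)×58/19 = 57536/28025, sense flips to +
signed output speed (× input speed) = 57536/28025

57536/28025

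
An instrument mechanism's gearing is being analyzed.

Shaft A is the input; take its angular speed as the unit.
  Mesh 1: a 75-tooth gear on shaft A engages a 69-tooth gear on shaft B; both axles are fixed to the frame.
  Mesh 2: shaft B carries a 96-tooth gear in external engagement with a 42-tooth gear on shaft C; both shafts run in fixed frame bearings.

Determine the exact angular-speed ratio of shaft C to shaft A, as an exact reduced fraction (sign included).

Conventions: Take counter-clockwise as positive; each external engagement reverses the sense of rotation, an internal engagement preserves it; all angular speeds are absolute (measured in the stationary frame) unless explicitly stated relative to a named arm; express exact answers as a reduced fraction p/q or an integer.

class = fixed-axis compound train [2 meshes; 2 ratios multiply, 2 sense flips]
mesh 1 [75T→69T]: running ratio 25/23, sense −
mesh 2 [96T→42T]: running ratio 400/161, sense +
ω_out/ω_in = 400/161

400/161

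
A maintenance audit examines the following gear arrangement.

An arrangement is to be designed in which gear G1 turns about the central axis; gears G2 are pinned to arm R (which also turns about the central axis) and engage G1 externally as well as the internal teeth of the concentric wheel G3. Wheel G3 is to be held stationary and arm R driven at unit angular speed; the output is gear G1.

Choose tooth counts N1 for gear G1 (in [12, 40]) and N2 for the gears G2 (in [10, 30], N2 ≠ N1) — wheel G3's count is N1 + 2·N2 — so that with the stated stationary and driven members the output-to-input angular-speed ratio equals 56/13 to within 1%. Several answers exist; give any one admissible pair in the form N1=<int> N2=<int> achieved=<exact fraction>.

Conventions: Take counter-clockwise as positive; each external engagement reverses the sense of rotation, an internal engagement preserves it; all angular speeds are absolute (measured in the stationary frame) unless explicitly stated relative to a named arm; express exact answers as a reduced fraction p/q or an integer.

topology: planetary set — design target 56/13, arm = carrier (Willis)
Willis with ω_ring = 0: ω_sun/ω_arm = (N1+N3)/N1; set equal to 56/13  ⇒  N3/N1 = 56/13 − 1 = 43/13
N3 = N1 + 2·N2  ⇒  N2/N1 = (N3/N1 − 1)/2 = (43/13 − 1)/2 = 15/13
smallest multiple with N1 ≥ 12 and N2 ≥ 10: k = 1  ⇒  N1 = 1·13 = 13, N2 = 1·15 = 15 (N1 ≤ 40, N2 ≤ 30, N2 ≠ N1 ✓), N3 = 13 + 2·15 = 43
check: (N1+N3)/N1 with N1 = 13, N3 = 43 gives 56/13; |achieved − target| = 0 ≤ 14/325 ✓

N1=13 N2=15 achieved=56/13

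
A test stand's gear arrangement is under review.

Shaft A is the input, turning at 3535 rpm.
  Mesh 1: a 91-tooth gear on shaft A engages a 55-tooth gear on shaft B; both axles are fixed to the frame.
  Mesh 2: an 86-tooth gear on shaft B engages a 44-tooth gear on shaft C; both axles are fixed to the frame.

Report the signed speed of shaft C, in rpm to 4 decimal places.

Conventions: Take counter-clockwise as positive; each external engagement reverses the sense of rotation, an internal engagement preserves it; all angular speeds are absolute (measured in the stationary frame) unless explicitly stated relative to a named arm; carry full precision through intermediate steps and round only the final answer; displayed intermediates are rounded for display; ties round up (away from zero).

+11431.7810 rpm

2-mesh fixed-axis compound train (all bearings frame-fixed)
mesh 1 [91T→55T]: ω = 3535.0000×91/55 = 5848.8182 rpm, sense flips to −
mesh 2 [86T→44T]: ω = 5848.8182×86/44 = 11431.7810 rpm, sense flips to +
signed output speed = +11431.7810 rpm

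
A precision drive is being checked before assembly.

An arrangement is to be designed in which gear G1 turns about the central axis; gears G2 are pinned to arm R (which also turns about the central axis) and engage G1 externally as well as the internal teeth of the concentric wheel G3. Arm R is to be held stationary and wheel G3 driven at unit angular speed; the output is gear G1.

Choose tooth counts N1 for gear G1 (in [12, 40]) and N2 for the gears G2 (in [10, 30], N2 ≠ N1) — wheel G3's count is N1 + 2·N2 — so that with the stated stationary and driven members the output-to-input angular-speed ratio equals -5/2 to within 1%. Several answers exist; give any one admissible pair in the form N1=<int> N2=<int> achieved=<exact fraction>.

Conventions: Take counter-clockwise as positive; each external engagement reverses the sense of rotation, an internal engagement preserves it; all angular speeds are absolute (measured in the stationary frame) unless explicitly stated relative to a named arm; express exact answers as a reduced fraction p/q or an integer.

design class (target -5/2): planetary set
Willis with ω_arm = 0: ω_sun/ω_ring = −N3/N1; set equal to -5/2  ⇒  N3/N1 = −(-5/2) = 5/2
N3 = N1 + 2·N2  ⇒  N2/N1 = (N3/N1 − 1)/2 = (5/2 − 1)/2 = 3/4
smallest multiple with N1 ≥ 12 and N2 ≥ 10: k = 4  ⇒  N1 = 4·4 = 16, N2 = 4·3 = 12 (N1 ≤ 40, N2 ≤ 30, N2 ≠ N1 ✓), N3 = 16 + 2·12 = 40
check: −N3/N1 with N1 = 16, N3 = 40 gives -5/2; |achieved − target| = 0 ≤ 1/40 ✓

N1=16 N2=12 achieved=-5/2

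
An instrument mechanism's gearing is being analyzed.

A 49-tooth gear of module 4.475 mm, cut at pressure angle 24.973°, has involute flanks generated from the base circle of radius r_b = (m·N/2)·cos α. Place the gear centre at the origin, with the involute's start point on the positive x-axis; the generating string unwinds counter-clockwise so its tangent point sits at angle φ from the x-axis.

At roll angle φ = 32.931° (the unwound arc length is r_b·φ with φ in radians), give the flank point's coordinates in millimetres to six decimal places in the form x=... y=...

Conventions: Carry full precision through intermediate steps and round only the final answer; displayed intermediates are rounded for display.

class = single-mesh tooth geometry [base-circle involute, m = 4.475, 49T]
pitch radius r_p = m·N/2 = 4.475·49/2 = 109.637500
base radius r_b = r_p·cos α = 109.637500·cos 24.973° = 99.387144
roll angle φ = 32.931° = 0.57475438 rad
x = r_b·(cos φ + φ·sin φ) = 114.472005
y = r_b·(sin φ − φ·cos φ) = 6.084723

x=114.472005 y=6.084723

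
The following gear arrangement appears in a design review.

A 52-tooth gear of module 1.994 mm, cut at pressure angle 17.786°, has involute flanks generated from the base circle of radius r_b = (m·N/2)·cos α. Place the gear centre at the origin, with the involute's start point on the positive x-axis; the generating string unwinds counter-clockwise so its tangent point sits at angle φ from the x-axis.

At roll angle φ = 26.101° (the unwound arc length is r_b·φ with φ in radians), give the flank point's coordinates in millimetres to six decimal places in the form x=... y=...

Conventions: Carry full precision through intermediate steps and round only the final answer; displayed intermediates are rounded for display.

x=54.225693 y=1.523601

recognized (one wheel, involute flank): single-mesh tooth geometry, m = 1.994, N = 52
pitch radius r_p = m·N/2 = 1.994·52/2 = 51.844000
base radius r_b = r_p·cos α = 51.844000·cos 17.786° = 49.366067
roll angle φ = 26.101° = 0.45554839 rad
x = r_b·(cos φ + φ·sin φ) = 54.225693
y = r_b·(sin φ − φ·cos φ) = 1.523601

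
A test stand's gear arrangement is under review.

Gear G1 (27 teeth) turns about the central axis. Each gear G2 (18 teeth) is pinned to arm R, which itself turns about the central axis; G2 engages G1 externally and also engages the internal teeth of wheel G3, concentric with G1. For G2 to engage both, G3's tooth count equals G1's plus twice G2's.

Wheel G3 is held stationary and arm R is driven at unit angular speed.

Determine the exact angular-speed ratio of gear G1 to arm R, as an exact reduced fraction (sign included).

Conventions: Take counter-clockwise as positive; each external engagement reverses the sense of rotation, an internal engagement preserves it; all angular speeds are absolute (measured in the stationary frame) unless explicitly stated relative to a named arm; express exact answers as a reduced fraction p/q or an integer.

planetary set (27T centre, 18T on arm, 63T internal) — Willis relation
ring teeth: 27 + 2·18 = 63
27(ω_sun−ω_arm) = −63(ω_ring−ω_arm),  ω_ring = 0, ω_arm = 1
ω_sun = 1 − (63/27)(0−1) = 10/3
ω_out/ω_in = 10/3

10/3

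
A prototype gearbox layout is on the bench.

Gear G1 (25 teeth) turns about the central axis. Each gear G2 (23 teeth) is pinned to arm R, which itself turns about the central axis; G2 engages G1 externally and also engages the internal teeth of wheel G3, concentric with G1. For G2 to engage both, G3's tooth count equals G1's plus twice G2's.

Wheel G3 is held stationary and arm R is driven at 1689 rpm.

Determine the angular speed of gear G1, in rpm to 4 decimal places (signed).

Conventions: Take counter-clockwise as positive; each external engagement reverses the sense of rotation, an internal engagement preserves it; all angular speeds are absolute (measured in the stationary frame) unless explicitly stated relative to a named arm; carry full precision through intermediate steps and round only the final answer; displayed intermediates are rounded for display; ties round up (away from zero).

+6485.7600 rpm

planetary set (25T centre, 23T on arm, 71T internal) — Willis relation
normalise by the input: solve with ω_arm = 1, then scale by 1689 rpm
ring teeth: 25 + 2·23 = 71
25(ω_sun−ω_arm) = −71(ω_ring−ω_arm),  ω_ring = 0, ω_arm = 1
ω_sun = 1 − (71/25)(0−1) = 96/25
scale: ω_sun = 96/25 × 1689 rpm = +6485.7600 rpm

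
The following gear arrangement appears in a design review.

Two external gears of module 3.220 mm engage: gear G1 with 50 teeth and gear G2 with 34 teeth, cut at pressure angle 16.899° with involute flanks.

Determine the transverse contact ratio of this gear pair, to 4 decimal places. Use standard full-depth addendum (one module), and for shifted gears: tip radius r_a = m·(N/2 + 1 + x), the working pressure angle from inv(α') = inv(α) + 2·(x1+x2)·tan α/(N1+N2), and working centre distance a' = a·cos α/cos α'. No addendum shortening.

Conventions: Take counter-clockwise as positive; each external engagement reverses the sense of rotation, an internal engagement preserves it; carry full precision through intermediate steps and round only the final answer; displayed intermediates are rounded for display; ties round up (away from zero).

1.8924

recognized (one external pair, fixed centres): single-mesh tooth geometry, m = 3.220, N1 = 50, N2 = 34
base radii: r_b1 = 77.023902, r_b2 = 52.376253
tip radii: r_a1 = 83.720000, r_a2 = 57.960000
no profile shift: α' = α, a' = a
action lengths: √(r_a1²−r_b1²) = 32.807879, √(r_a2²−r_b2²) = 24.821154
base pitch p_b = π·m·cos α = 9.679109
CR = (32.807879 + 24.821154 − 135.240000·sin 16.89900°)/9.679109 = 1.892398
contact ratio ≈ 1.8924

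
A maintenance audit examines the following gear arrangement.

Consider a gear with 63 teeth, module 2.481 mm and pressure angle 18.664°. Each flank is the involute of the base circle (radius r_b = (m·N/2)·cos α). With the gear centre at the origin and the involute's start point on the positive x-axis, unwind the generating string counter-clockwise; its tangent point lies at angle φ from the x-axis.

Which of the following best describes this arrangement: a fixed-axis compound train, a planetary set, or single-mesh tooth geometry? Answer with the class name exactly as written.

single-mesh tooth geometry

single-mesh involute tooth geometry (63T wheel at module 2.481)
classification: single-mesh tooth geometry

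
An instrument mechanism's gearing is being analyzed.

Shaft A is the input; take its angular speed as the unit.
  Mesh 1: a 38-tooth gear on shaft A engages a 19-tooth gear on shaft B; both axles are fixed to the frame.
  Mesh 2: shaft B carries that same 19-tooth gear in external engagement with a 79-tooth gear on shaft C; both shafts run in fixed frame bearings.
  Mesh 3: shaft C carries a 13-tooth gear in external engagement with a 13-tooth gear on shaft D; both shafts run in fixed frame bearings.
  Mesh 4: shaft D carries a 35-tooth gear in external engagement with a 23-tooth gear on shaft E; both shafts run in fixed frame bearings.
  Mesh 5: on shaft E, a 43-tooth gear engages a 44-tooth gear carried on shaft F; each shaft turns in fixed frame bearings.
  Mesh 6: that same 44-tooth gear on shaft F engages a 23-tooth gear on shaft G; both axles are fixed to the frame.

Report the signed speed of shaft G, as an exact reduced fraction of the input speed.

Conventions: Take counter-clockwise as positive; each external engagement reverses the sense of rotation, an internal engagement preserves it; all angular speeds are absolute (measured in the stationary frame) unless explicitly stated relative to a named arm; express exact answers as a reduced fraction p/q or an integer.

57190/41791

6-mesh fixed-axis compound train (all bearings frame-fixed)
mesh 1 [38T→19T]: |ω|/ω_in = 1×38/19 = 2, sense flips to −
mesh 2 [19T→79T]: |ω|/ω_in = 2×19/79 = 38/79, sense flips to +
mesh 3 [13T→13T]: |ω|/ω_in = (38/79)×13/13 = 38/79, sense flips to −
mesh 4 [35T→23T]: |ω|/ω_in = (38/79)×35/23 = 1330/1817, sense flips to +
mesh 5 [43T→44T]: |ω|/ω_in = (1330/1817)×43/44 = 28595/39974, sense flips to −
mesh 6 [44T→23T]: |ω|/ω_in = (28595/39974)×44/23 = 57190/41791, sense flips to +
signed output speed (× input speed) = 57190/41791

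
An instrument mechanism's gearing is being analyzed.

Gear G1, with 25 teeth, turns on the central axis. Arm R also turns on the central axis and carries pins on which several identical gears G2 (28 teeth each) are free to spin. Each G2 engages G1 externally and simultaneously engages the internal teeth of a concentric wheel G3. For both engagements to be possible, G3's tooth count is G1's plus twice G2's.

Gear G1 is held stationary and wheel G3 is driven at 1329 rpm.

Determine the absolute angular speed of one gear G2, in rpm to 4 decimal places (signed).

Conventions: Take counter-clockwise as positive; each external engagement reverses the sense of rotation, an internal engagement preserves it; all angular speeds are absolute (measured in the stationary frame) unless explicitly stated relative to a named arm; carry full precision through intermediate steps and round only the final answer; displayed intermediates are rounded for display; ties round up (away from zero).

planetary set (25T centre, 28T on arm, 81T internal) — Willis relation
normalise by the input: solve with ω_ring = 1, then scale by 1329 rpm
ring teeth: 25 + 2·28 = 81
25(ω_sun−ω_arm) = −81(ω_ring−ω_arm),  ω_sun = 0, ω_ring = 1
25(0−ω_arm) = −81(1−ω_arm)  ⇒  106·ω_arm = 81  ⇒  ω_arm = 81/106
sun–planet mesh: 25·(0−81/106) = −28·(ω_p−ω_arm)  ⇒  ω_p−ω_arm = 2025/2968
ω_p = 81/106 + 2025/2968 = 81/56
scale: ω_p = 81/56 × 1329 rpm = +1922.3036 rpm

+1922.3036 rpm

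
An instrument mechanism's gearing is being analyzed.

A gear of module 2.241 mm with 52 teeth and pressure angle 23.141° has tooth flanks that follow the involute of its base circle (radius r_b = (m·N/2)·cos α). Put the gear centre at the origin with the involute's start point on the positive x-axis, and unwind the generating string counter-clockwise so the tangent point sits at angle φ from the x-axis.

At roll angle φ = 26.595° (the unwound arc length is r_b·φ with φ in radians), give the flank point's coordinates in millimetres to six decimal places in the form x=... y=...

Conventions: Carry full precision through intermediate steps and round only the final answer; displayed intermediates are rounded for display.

x=59.042553 y=1.747877

recognized (one wheel, involute flank): single-mesh tooth geometry, m = 2.241, N = 52
pitch radius r_p = m·N/2 = 2.241·52/2 = 58.266000
base radius r_b = r_p·cos α = 58.266000·cos 23.141° = 53.577947
roll angle φ = 26.595° = 0.46417031 rad
x = r_b·(cos φ + φ·sin φ) = 59.042553
y = r_b·(sin φ − φ·cos φ) = 1.747877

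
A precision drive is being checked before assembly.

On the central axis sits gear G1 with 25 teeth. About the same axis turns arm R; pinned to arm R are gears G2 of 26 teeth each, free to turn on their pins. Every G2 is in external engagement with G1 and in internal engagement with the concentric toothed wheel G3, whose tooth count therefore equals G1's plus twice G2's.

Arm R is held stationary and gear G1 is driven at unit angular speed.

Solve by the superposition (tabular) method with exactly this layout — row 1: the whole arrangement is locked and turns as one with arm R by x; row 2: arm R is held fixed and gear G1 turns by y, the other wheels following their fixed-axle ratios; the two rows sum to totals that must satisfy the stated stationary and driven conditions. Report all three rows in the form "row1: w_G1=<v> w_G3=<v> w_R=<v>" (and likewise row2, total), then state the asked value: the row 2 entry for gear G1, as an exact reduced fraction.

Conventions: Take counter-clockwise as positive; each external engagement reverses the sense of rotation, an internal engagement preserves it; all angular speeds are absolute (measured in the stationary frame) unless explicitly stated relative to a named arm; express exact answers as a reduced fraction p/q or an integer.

planetary set (25T centre, 26T on arm, 77T internal) — Willis relation
row 1 (train locked, turned with arm): all members turn x
row 2 (arm held, sun turns y): ω_ring = −(25/77)·y, ω_arm = 0
boundary: total ω_arm = x = 0 and total ω_sun = x + y = 1  ⇒  y = 1, x = 0
row 2 ring = −(25/77)·1 = -25/77
totals (row 1 + row 2): sun 0 + 1 = 1, ring 0 + (-25/77) = -25/77, arm 0 + 0 = 0
asked cell (row2, sun) = 1

row1: w_G1=0 w_G3=0 w_R=0
row2: w_G1=1 w_G3=-25/77 w_R=0
total: w_G1=1 w_G3=-25/77 w_R=0
asked value: 1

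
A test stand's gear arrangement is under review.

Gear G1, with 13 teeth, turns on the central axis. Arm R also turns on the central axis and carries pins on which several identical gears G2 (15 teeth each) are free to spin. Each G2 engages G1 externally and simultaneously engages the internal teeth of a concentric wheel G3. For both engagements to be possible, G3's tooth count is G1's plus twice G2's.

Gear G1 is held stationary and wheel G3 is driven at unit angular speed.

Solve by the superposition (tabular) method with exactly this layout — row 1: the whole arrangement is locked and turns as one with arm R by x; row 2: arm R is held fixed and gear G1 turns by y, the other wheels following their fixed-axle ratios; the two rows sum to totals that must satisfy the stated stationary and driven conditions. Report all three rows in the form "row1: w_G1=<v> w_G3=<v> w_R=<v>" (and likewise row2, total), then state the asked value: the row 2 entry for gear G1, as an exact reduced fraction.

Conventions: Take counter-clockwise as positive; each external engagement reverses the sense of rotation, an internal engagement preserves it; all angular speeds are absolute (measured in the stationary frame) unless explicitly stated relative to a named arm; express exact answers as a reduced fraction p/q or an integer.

row1: w_G1=43/56 w_G3=43/56 w_R=43/56
row2: w_G1=-43/56 w_G3=13/56 w_R=0
total: w_G1=0 w_G3=1 w_R=43/56
asked value: -43/56

planetary set (13T centre, 15T on arm, 43T internal) — Willis relation
row 1: whole set turns with the arm by x
row 2 — arm fixed, fixed-axis ratios: sun y, ring −(13/43)·y, arm 0
boundary: total ω_sun = x + y = 0 and total ω_ring = x − (13/43)·y = 1  ⇒  y = -43/56, x = 43/56
row 2 ring = −(13/43)·(-43/56) = 13/56
totals (row 1 + row 2): sun 43/56 + (-43/56) = 0, ring 43/56 + 13/56 = 1, arm 43/56 + 0 = 43/56
asked cell (row2, sun) = -43/56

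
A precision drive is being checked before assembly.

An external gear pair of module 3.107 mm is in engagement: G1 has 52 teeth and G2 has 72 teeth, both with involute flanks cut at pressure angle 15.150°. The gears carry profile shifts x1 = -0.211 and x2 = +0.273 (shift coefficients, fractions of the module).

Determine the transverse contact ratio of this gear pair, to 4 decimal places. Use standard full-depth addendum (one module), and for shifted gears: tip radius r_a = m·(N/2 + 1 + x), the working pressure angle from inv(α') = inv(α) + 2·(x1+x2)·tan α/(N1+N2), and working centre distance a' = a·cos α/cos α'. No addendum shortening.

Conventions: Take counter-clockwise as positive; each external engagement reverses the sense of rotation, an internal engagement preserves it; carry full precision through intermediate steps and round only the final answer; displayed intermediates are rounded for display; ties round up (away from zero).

topology: single-mesh involute geometry — m = 3.107, 52T/72T pair
base radii: r_b1 = 77.974416, r_b2 = 107.964576
tip radii: r_a1 = 83.233423, r_a2 = 115.807211
inv(α') = inv(15.150°) + 2·(-0.211+0.273)·tan α/(52+72) = 0.00661050  ⇒  α' = 15.35859°
a' = a·cos α / cos α' = 192.6340·cos 15.150°/cos 15.35859° = 192.825345
action lengths: √(r_a1²−r_b1²) = 29.116888, √(r_a2²−r_b2²) = 41.892248
base pitch p_b = π·m·cos α = 9.421687
CR = (29.116888 + 41.892248 − 192.825345·sin 15.35859°)/9.421687 = 2.116136
contact ratio ≈ 2.1161

2.1161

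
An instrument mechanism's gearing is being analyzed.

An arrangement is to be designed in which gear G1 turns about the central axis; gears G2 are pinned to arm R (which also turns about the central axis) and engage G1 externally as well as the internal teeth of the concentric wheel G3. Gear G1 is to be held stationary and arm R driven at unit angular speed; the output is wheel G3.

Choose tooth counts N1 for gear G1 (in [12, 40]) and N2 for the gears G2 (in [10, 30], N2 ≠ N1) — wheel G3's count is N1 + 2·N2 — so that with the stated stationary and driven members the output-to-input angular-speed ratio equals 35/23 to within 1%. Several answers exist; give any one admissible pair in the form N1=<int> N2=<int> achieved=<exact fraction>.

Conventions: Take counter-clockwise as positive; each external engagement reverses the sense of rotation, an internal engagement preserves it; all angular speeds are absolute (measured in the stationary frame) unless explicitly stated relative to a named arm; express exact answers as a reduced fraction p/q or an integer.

N1=24 N2=11 achieved=35/23

planetary set to be sized for 35/23 (Willis relation)
Willis with ω_sun = 0: ω_ring/ω_arm = (N1+N3)/N3; set equal to 35/23  ⇒  N3/N1 = 1/(35/23 − 1) = 23/12
N3 = N1 + 2·N2  ⇒  N2/N1 = (N3/N1 − 1)/2 = (23/12 − 1)/2 = 11/24
smallest multiple with N1 ≥ 12 and N2 ≥ 10: k = 1  ⇒  N1 = 1·24 = 24, N2 = 1·11 = 11 (N1 ≤ 40, N2 ≤ 30, N2 ≠ N1 ✓), N3 = 24 + 2·11 = 46
check: (N1+N3)/N3 with N1 = 24, N3 = 46 gives 35/23; |achieved − target| = 0 ≤ 7/460 ✓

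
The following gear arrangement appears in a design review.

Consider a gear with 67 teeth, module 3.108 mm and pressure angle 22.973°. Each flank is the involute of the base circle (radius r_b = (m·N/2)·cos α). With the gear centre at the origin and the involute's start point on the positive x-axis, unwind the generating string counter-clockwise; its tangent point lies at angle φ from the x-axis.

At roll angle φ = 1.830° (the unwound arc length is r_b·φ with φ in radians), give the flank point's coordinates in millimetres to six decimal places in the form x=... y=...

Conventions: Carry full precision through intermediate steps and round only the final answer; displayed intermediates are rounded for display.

x=95.909167 y=0.001041

recognized (one wheel, involute flank): single-mesh tooth geometry, m = 3.108, N = 67
pitch radius r_p = m·N/2 = 3.108·67/2 = 104.118000
base radius r_b = r_p·cos α = 104.118000·cos 22.973° = 95.860285
roll angle φ = 1.830° = 0.03193953 rad
x = r_b·(cos φ + φ·sin φ) = 95.909167
y = r_b·(sin φ − φ·cos φ) = 0.001041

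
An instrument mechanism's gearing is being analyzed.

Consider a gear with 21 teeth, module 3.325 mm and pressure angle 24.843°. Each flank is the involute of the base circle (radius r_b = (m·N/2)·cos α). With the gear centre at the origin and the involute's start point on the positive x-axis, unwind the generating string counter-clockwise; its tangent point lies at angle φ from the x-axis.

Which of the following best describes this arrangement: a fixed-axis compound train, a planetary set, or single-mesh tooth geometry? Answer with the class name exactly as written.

single-mesh tooth geometry

single-mesh involute tooth geometry (21T wheel at module 3.325)
classification: single-mesh tooth geometry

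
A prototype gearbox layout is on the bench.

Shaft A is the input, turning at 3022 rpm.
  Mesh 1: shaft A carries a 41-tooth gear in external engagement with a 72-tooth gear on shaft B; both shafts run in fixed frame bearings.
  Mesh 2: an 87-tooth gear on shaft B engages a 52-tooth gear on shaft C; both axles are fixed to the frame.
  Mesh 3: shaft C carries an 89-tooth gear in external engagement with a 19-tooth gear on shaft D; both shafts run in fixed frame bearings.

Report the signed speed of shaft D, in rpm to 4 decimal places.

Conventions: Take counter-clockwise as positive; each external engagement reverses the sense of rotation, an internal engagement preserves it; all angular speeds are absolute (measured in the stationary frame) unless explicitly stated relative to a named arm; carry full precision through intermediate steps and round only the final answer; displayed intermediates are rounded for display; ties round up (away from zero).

topology: fixed-axis compound train — 3 meshes, A→D
mesh 1 [41T→72T]: ω = 3022.0000×41/72 = 1720.8611 rpm, sense flips to −
mesh 2 [87T→52T]: ω = 1720.8611×87/52 = 2879.1330 rpm, sense flips to +
mesh 3 [89T→19T]: ω = 2879.1330×89/19 = 13486.4652 rpm, sense flips to −
signed output speed = -13486.4652 rpm

-13486.4652 rpm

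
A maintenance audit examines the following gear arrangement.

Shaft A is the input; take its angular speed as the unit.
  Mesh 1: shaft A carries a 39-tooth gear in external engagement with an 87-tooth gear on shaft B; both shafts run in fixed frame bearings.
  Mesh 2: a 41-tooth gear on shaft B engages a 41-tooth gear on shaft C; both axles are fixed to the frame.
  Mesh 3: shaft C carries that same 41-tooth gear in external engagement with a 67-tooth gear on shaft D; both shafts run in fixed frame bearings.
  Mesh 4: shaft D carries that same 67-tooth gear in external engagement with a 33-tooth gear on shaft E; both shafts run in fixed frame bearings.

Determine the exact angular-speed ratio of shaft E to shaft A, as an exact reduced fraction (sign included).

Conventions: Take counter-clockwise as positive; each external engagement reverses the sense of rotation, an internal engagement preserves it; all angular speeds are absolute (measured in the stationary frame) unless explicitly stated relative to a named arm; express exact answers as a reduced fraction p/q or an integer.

class = fixed-axis compound train [4 meshes; 4 ratios multiply, 4 sense flips]
mesh 1 [39T→87T]: running ratio 13/29, sense −
mesh 2 [41T→41T]: running ratio 13/29, sense +
mesh 3 [41T→67T]: running ratio 533/1943, sense −
mesh 4 [67T→33T]: running ratio 533/957, sense +
ω_out/ω_in = 533/957

533/957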